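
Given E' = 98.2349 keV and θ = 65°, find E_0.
110.5000 keV

Convert final energy to wavelength (hc ≈ 1239.842 keV·pm):
λ' = hc/E' = 1239.842 / 98.2349 = 12.6212 pm

Calculate the Compton shift:
Δλ = λ_C(1 - cos(65°))
Δλ = 2.4263 × (1 - cos(65°))
Δλ = 1.4009 pm

Initial wavelength:
λ = λ' - Δλ = 12.6212 - 1.4009 = 11.2203 pm

Initial energy:
E = hc/λ = 1239.842 / 11.2203 = 110.5000 keV

(Intermediate values are shown rounded; full precision is carried through to the final answer.)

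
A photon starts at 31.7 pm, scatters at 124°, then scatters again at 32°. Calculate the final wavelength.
35.8518 pm

Apply Compton shift twice:

First scattering at θ₁ = 124°:
Δλ₁ = λ_C(1 - cos(124°))
Δλ₁ = 2.4263 × 1.5592
Δλ₁ = 3.7831 pm

After first scattering:
λ₁ = 31.7 + 3.7831 = 35.4831 pm

Second scattering at θ₂ = 32°:
Δλ₂ = λ_C(1 - cos(32°))
Δλ₂ = 2.4263 × 0.1520
Δλ₂ = 0.3687 pm

Final wavelength:
λ₂ = 35.4831 + 0.3687 = 35.8518 pm

Total shift: Δλ_total = 3.7831 + 0.3687 = 4.1518 pm

(Intermediate values are shown rounded; full precision is carried through to the final answer.)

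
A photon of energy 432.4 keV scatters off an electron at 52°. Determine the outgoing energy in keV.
326.2850 keV

First convert energy to wavelength:
λ = hc/E, with hc ≈ 1239.842 keV·pm (i.e. 1239.842 eV·nm)

For E = 432.4 keV = 432400 eV:
λ = 1239.842 keV·pm / 432.4 keV
λ = 2.8673 pm

Calculate the Compton shift:
Δλ = λ_C(1 - cos(52°)) = 2.4263 × 0.3843
Δλ = 0.9325 pm

Final wavelength:
λ' = 2.8673 + 0.9325 = 3.7999 pm

Final energy:
E' = hc/λ' = 1239.842 / 3.7999 = 326.2850 keV

(Intermediate values are shown rounded; full precision is carried through to the final answer.)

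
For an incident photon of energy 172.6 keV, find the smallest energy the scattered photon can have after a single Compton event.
103.0116 keV (at θ = 180°)

The scattered photon has minimum energy when its wavelength is maximum, i.e., when the Compton shift Δλ = λ_C(1 − cos θ) is maximum. This occurs at θ = 180° (backscattering), giving Δλ_max = 2λ_C = 4.8526 pm.

Initial wavelength: λ₀ = hc/E₀ = 7.1833 pm
Maximum final wavelength: λ'_max = λ₀ + 2λ_C = 7.1833 + 4.8526 = 12.0359 pm
Minimum final energy: E'_min = hc/λ'_max = 103.0116 keV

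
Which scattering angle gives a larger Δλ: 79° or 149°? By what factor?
149° produces the larger shift by a factor of 2.295

Calculate both shifts using Δλ = λ_C(1 - cos θ):

For θ₁ = 79°:
Δλ₁ = 2.4263 × (1 - cos(79°))
Δλ₁ = 2.4263 × 0.8092
Δλ₁ = 1.9633 pm

For θ₂ = 149°:
Δλ₂ = 2.4263 × (1 - cos(149°))
Δλ₂ = 2.4263 × 1.8572
Δλ₂ = 4.5061 pm

The 149° angle produces the larger shift.
Ratio: 4.5061/1.9633 = 2.295

(Intermediate values are shown rounded; full precision is carried through to the final answer.)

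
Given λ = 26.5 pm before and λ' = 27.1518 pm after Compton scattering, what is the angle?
43.00°

First find the wavelength shift:
Δλ = λ' - λ = 27.1518 - 26.5 = 0.6518 pm

Using Δλ = λ_C(1 - cos θ), with λ_C = h/(m_e·c) ≈ 2.42631024 pm:
cos θ = 1 - Δλ/λ_C
cos θ = 1 - 0.6518/2.42631024
cos θ = 0.731362

θ = arccos(0.731362)
θ = 43.00°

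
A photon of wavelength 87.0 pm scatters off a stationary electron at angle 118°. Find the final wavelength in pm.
90.5654 pm

Using the Compton scattering formula:
λ' = λ + Δλ = λ + λ_C(1 - cos θ)

Given:
- Initial wavelength λ = 87.0 pm
- Scattering angle θ = 118°
- Compton wavelength λ_C ≈ 2.4263 pm

Calculate the shift:
Δλ = 2.4263 × (1 - cos(118°))
Δλ = 2.4263 × 1.4695
Δλ = 3.5654 pm

Final wavelength:
λ' = 87.0 + 3.5654 = 90.5654 pm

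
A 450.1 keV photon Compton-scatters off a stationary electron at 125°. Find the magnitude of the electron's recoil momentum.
3.0959e-22 kg·m/s

The electron is initially at rest, so by conservation of momentum:
p⃗_e = p⃗₀ − p⃗'  (incident photon momentum minus scattered photon momentum)

Photon momentum magnitudes (p = h/λ = E/c):
λ₀ = hc/E₀ = 2.7546 pm → p₀ = h/λ₀ = 2.4055e-22 kg·m/s
Δλ = λ_C(1 − cos 125°) = 3.8180 pm
λ' = 6.5726 pm → p' = h/λ' = 1.0081e-22 kg·m/s

The scattered photon makes angle θ = 125° with the incident direction, so by the law of cosines:
|p⃗_e|² = p₀² + p'² − 2p₀p'cos θ
|p⃗_e|² = (2.4055e-22)² + (1.0081e-22)² − 2·2.4055e-22·1.0081e-22·cos(125°)
|p⃗_e| = 3.0959e-22 kg·m/s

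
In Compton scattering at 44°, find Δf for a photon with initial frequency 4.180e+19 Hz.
3.625e+18 Hz (decrease)

Convert frequency to wavelength (c = 299792458 m/s):
λ₀ = c/f₀ = 299792458/4.180e+19 = 7.1720684e-12 m = 7.1721 pm

Calculate Compton shift:
Δλ = λ_C(1 - cos(44°)) = 0.6810 pm

Final wavelength:
λ' = λ₀ + Δλ = 7.1721 + 0.6810 = 7.8530 pm

Final frequency:
f' = c/λ' = 299792458/7.8530371e-12 = 3.8175352e+19 Hz

Frequency shift (decrease):
Δf = f₀ - f' = 4.180e+19 - 3.8175352e+19 = 3.625e+18 Hz

(Intermediate values are shown rounded; full precision is carried through to the final answer.)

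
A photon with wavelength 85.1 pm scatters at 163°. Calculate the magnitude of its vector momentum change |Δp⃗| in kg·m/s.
1.4995e-23 kg·m/s

Photon momentum magnitude is p = h/λ.

Initial momentum:
p₀ = h/λ = 6.6261e-34/8.5100e-11 = 7.7862e-24 kg·m/s

After scattering:
λ' = λ + Δλ = 85.1 + 4.7466 = 89.8466 pm
p' = h/λ' = 6.6261e-34/8.9847e-11 = 7.3749e-24 kg·m/s

Momentum is a vector; the scattered photon's direction makes angle θ = 163° with the incident direction. The magnitude of the vector change Δp⃗ = p⃗₀ − p⃗' is found from the law of cosines:
|Δp⃗|² = p₀² + p'² − 2p₀p'cos θ
|Δp⃗|² = (7.7862e-24)² + (7.3749e-24)² − 2·7.7862e-24·7.3749e-24·cos(163°)
|Δp⃗| = 1.4995e-23 kg·m/s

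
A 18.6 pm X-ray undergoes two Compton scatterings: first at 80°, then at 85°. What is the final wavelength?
22.8198 pm

Apply Compton shift twice:

First scattering at θ₁ = 80°:
Δλ₁ = λ_C(1 - cos(80°))
Δλ₁ = 2.4263 × 0.8264
Δλ₁ = 2.0050 pm

After first scattering:
λ₁ = 18.6 + 2.0050 = 20.6050 pm

Second scattering at θ₂ = 85°:
Δλ₂ = λ_C(1 - cos(85°))
Δλ₂ = 2.4263 × 0.9128
Δλ₂ = 2.2148 pm

Final wavelength:
λ₂ = 20.6050 + 2.2148 = 22.8198 pm

Total shift: Δλ_total = 2.0050 + 2.2148 = 4.2198 pm

(Intermediate values are shown rounded; full precision is carried through to the final answer.)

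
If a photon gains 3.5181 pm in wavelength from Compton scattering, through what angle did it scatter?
116.74°

From the Compton formula Δλ = λ_C(1 - cos θ), we can solve for θ:

cos θ = 1 - Δλ/λ_C

Given:
- Δλ = 3.5181 pm
- λ_C = h/(m_e·c) ≈ 2.42631024 pm

cos θ = 1 - 3.5181/2.42631024
cos θ = 1 - 1.449979
cos θ = -0.449979

θ = arccos(-0.449979)
θ = 116.74°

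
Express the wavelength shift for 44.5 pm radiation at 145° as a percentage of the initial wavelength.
9.9187%

Calculate the Compton shift:
Δλ = λ_C(1 - cos(145°))
Δλ = 2.4263 × (1 - cos(145°))
Δλ = 2.4263 × 1.8192
Δλ = 4.4138 pm

Percentage change:
(Δλ/λ₀) × 100 = (4.4138/44.5) × 100
= 9.9187%

(Intermediate values are shown rounded; full precision is carried through to the final answer.)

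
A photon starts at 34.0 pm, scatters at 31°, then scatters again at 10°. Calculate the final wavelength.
34.3834 pm

Apply Compton shift twice:

First scattering at θ₁ = 31°:
Δλ₁ = λ_C(1 - cos(31°))
Δλ₁ = 2.4263 × 0.1428
Δλ₁ = 0.3466 pm

After first scattering:
λ₁ = 34.0 + 0.3466 = 34.3466 pm

Second scattering at θ₂ = 10°:
Δλ₂ = λ_C(1 - cos(10°))
Δλ₂ = 2.4263 × 0.0152
Δλ₂ = 0.0369 pm

Final wavelength:
λ₂ = 34.3466 + 0.0369 = 34.3834 pm

Total shift: Δλ_total = 0.3466 + 0.0369 = 0.3834 pm

(Intermediate values are shown rounded; full precision is carried through to the final answer.)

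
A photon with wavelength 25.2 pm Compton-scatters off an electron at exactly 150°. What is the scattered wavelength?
29.7276 pm

Using the Compton formula: λ' = λ + λ_C(1 − cos θ)

For θ = 150°, cos θ = -√3/2 (exact) ≈ -0.8660, so:
1 − cos 150° = 1 − (-√3/2) ≈ 1.8660

Δλ = λ_C × 1.8660 = 2.4263 × 1.8660 = 4.5276 pm

λ' = 25.2 + 4.5276 = 29.7276 pm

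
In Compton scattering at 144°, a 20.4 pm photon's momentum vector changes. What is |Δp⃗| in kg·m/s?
5.6340e-23 kg·m/s

Photon momentum magnitude is p = h/λ.

Initial momentum:
p₀ = h/λ = 6.6261e-34/2.0400e-11 = 3.2481e-23 kg·m/s

After scattering:
λ' = λ + Δλ = 20.4 + 4.3892 = 24.7892 pm
p' = h/λ' = 6.6261e-34/2.4789e-11 = 2.6730e-23 kg·m/s

Momentum is a vector; the scattered photon's direction makes angle θ = 144° with the incident direction. The magnitude of the vector change Δp⃗ = p⃗₀ − p⃗' is found from the law of cosines:
|Δp⃗|² = p₀² + p'² − 2p₀p'cos θ
|Δp⃗|² = (3.2481e-23)² + (2.6730e-23)² − 2·3.2481e-23·2.6730e-23·cos(144°)
|Δp⃗| = 5.6340e-23 kg·m/s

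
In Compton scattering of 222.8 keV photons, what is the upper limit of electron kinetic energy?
103.7840 keV

Maximum energy transfer occurs at θ = 180° (backscattering).

Initial photon: E₀ = 222.8 keV → λ₀ = 5.5648 pm

Maximum Compton shift (at 180°):
Δλ_max = 2λ_C = 2 × 2.4263 = 4.8526 pm

Final wavelength:
λ' = 5.5648 + 4.8526 = 10.4174 pm

Minimum photon energy (maximum energy to electron):
E'_min = hc/λ' = 119.0160 keV

Maximum electron kinetic energy:
K_max = E₀ - E'_min = 222.8000 - 119.0160 = 103.7840 keV

(Intermediate values are shown rounded; full precision is carried through to the final answer.)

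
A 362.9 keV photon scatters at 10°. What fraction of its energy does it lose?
0.0107 (or 1.07%)

Calculate initial and final photon energies:

Initial: E₀ = 362.9 keV → λ₀ = 3.4165 pm
Compton shift: Δλ = 0.0369 pm
Final wavelength: λ' = 3.4533 pm
Final energy: E' = 359.0264 keV

Fractional energy loss:
(E₀ - E')/E₀ = (362.9000 - 359.0264)/362.9000
= 3.8736/362.9000
= 0.0107
= 1.07%

(Intermediate values are shown rounded; full precision is carried through to the final answer.)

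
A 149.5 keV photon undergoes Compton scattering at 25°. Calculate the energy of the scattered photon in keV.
145.5114 keV

First convert energy to wavelength:
λ = hc/E, with hc ≈ 1239.842 keV·pm (i.e. 1239.842 eV·nm)

For E = 149.5 keV = 149500 eV:
λ = 1239.842 keV·pm / 149.5 keV
λ = 8.2933 pm

Calculate the Compton shift:
Δλ = λ_C(1 - cos(25°)) = 2.4263 × 0.0937
Δλ = 0.2273 pm

Final wavelength:
λ' = 8.2933 + 0.2273 = 8.5206 pm

Final energy:
E' = hc/λ' = 1239.842 / 8.5206 = 145.5114 keV

(Intermediate values are shown rounded; full precision is carried through to the final answer.)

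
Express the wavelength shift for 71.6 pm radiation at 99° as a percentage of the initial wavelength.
3.9188%

Calculate the Compton shift:
Δλ = λ_C(1 - cos(99°))
Δλ = 2.4263 × (1 - cos(99°))
Δλ = 2.4263 × 1.1564
Δλ = 2.8059 pm

Percentage change:
(Δλ/λ₀) × 100 = (2.8059/71.6) × 100
= 3.9188%

(Intermediate values are shown rounded; full precision is carried through to the final answer.)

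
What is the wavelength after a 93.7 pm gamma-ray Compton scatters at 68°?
95.2174 pm

Using the Compton scattering formula:
λ' = λ + Δλ = λ + λ_C(1 - cos θ)

Given:
- Initial wavelength λ = 93.7 pm
- Scattering angle θ = 68°
- Compton wavelength λ_C ≈ 2.4263 pm

Calculate the shift:
Δλ = 2.4263 × (1 - cos(68°))
Δλ = 2.4263 × 0.6254
Δλ = 1.5174 pm

Final wavelength:
λ' = 93.7 + 1.5174 = 95.2174 pm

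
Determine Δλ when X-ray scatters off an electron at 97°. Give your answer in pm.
2.7220 pm

Using the Compton scattering formula:
Δλ = λ_C(1 - cos θ)

where λ_C = h/(m_e·c) ≈ 2.4263 pm is the Compton wavelength of an electron.

For θ = 97°:
cos(97°) = -0.1219
1 - cos(97°) = 1.1219

Δλ = 2.4263 × 1.1219
Δλ = 2.7220 pm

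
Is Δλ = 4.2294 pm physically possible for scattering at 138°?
Yes, consistent

Calculate the expected shift for θ = 138°:

Δλ_expected = λ_C(1 - cos(138°))
Δλ_expected = 2.4263 × (1 - cos(138°))
Δλ_expected = 2.4263 × 1.7431
Δλ_expected = 4.2294 pm

Given shift: 4.2294 pm
Expected shift: 4.2294 pm
Difference: 0.0000 pm

The values match. This is consistent with Compton scattering at the stated angle.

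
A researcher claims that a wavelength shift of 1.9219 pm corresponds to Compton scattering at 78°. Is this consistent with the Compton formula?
Yes, consistent

Calculate the expected shift for θ = 78°:

Δλ_expected = λ_C(1 - cos(78°))
Δλ_expected = 2.4263 × (1 - cos(78°))
Δλ_expected = 2.4263 × 0.7921
Δλ_expected = 1.9219 pm

Given shift: 1.9219 pm
Expected shift: 1.9219 pm
Difference: 0.0000 pm

The values match. This is consistent with Compton scattering at the stated angle.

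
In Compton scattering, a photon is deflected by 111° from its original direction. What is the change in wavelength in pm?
3.2958 pm

Using the Compton scattering formula:
Δλ = λ_C(1 - cos θ)

where λ_C = h/(m_e·c) ≈ 2.4263 pm is the Compton wavelength of an electron.

For θ = 111°:
cos(111°) = -0.3584
1 - cos(111°) = 1.3584

Δλ = 2.4263 × 1.3584
Δλ = 3.2958 pm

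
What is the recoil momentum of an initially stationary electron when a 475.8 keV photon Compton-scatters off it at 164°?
3.4167e-22 kg·m/s

The electron is initially at rest, so by conservation of momentum:
p⃗_e = p⃗₀ − p⃗'  (incident photon momentum minus scattered photon momentum)

Photon momentum magnitudes (p = h/λ = E/c):
λ₀ = hc/E₀ = 2.6058 pm → p₀ = h/λ₀ = 2.5428e-22 kg·m/s
Δλ = λ_C(1 − cos 164°) = 4.7586 pm
λ' = 7.3644 pm → p' = h/λ' = 8.9974e-23 kg·m/s

The scattered photon makes angle θ = 164° with the incident direction, so by the law of cosines:
|p⃗_e|² = p₀² + p'² − 2p₀p'cos θ
|p⃗_e|² = (2.5428e-22)² + (8.9974e-23)² − 2·2.5428e-22·8.9974e-23·cos(164°)
|p⃗_e| = 3.4167e-22 kg·m/s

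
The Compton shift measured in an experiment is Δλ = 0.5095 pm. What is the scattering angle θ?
37.81°

From the Compton formula Δλ = λ_C(1 - cos θ), we can solve for θ:

cos θ = 1 - Δλ/λ_C

Given:
- Δλ = 0.5095 pm
- λ_C = h/(m_e·c) ≈ 2.42631024 pm

cos θ = 1 - 0.5095/2.42631024
cos θ = 1 - 0.209990
cos θ = 0.790010

θ = arccos(0.790010)
θ = 37.81°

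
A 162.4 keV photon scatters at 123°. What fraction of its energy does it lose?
0.3293 (or 32.93%)

Calculate initial and final photon energies:

Initial: E₀ = 162.4 keV → λ₀ = 7.6345 pm
Compton shift: Δλ = 3.7478 pm
Final wavelength: λ' = 11.3823 pm
Final energy: E' = 108.9275 keV

Fractional energy loss:
(E₀ - E')/E₀ = (162.4000 - 108.9275)/162.4000
= 53.4725/162.4000
= 0.3293
= 32.93%

(Intermediate values are shown rounded; full precision is carried through to the final answer.)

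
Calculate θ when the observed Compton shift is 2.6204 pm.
94.59°

From the Compton formula Δλ = λ_C(1 - cos θ), we can solve for θ:

cos θ = 1 - Δλ/λ_C

Given:
- Δλ = 2.6204 pm
- λ_C = h/(m_e·c) ≈ 2.42631024 pm

cos θ = 1 - 2.6204/2.42631024
cos θ = 1 - 1.079994
cos θ = -0.079994

θ = arccos(-0.079994)
θ = 94.59°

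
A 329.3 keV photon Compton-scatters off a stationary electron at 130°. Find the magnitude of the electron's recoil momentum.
2.4004e-22 kg·m/s

The electron is initially at rest, so by conservation of momentum:
p⃗_e = p⃗₀ − p⃗'  (incident photon momentum minus scattered photon momentum)

Photon momentum magnitudes (p = h/λ = E/c):
λ₀ = hc/E₀ = 3.7651 pm → p₀ = h/λ₀ = 1.7599e-22 kg·m/s
Δλ = λ_C(1 − cos 130°) = 3.9859 pm
λ' = 7.7510 pm → p' = h/λ' = 8.5487e-23 kg·m/s

The scattered photon makes angle θ = 130° with the incident direction, so by the law of cosines:
|p⃗_e|² = p₀² + p'² − 2p₀p'cos θ
|p⃗_e|² = (1.7599e-22)² + (8.5487e-23)² − 2·1.7599e-22·8.5487e-23·cos(130°)
|p⃗_e| = 2.4004e-22 kg·m/s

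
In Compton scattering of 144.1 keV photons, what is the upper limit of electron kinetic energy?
51.9641 keV

Maximum energy transfer occurs at θ = 180° (backscattering).

Initial photon: E₀ = 144.1 keV → λ₀ = 8.6040 pm

Maximum Compton shift (at 180°):
Δλ_max = 2λ_C = 2 × 2.4263 = 4.8526 pm

Final wavelength:
λ' = 8.6040 + 4.8526 = 13.4567 pm

Minimum photon energy (maximum energy to electron):
E'_min = hc/λ' = 92.1359 keV

Maximum electron kinetic energy:
K_max = E₀ - E'_min = 144.1000 - 92.1359 = 51.9641 keV

(Intermediate values are shown rounded; full precision is carried through to the final answer.)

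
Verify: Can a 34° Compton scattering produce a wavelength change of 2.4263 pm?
No, inconsistent

Calculate the expected shift for θ = 34°:

Δλ_expected = λ_C(1 - cos(34°))
Δλ_expected = 2.4263 × (1 - cos(34°))
Δλ_expected = 2.4263 × 0.1710
Δλ_expected = 0.4148 pm

Given shift: 2.4263 pm
Expected shift: 0.4148 pm
Difference: 2.0115 pm

The values do not match. The given shift corresponds to θ ≈ 90.0°, not 34°.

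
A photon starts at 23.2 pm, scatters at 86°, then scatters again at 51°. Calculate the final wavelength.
26.3564 pm

Apply Compton shift twice:

First scattering at θ₁ = 86°:
Δλ₁ = λ_C(1 - cos(86°))
Δλ₁ = 2.4263 × 0.9302
Δλ₁ = 2.2571 pm

After first scattering:
λ₁ = 23.2 + 2.2571 = 25.4571 pm

Second scattering at θ₂ = 51°:
Δλ₂ = λ_C(1 - cos(51°))
Δλ₂ = 2.4263 × 0.3707
Δλ₂ = 0.8994 pm

Final wavelength:
λ₂ = 25.4571 + 0.8994 = 26.3564 pm

Total shift: Δλ_total = 2.2571 + 0.8994 = 3.1564 pm

(Intermediate values are shown rounded; full precision is carried through to the final answer.)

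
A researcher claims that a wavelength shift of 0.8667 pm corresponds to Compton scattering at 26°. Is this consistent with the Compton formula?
No, inconsistent

Calculate the expected shift for θ = 26°:

Δλ_expected = λ_C(1 - cos(26°))
Δλ_expected = 2.4263 × (1 - cos(26°))
Δλ_expected = 2.4263 × 0.1012
Δλ_expected = 0.2456 pm

Given shift: 0.8667 pm
Expected shift: 0.2456 pm
Difference: 0.6212 pm

The values do not match. The given shift corresponds to θ ≈ 50.0°, not 26°.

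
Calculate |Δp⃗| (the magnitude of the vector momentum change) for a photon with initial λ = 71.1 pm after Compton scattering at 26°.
4.1857e-24 kg·m/s

Photon momentum magnitude is p = h/λ.

Initial momentum:
p₀ = h/λ = 6.6261e-34/7.1100e-11 = 9.3194e-24 kg·m/s

After scattering:
λ' = λ + Δλ = 71.1 + 0.2456 = 71.3456 pm
p' = h/λ' = 6.6261e-34/7.1346e-11 = 9.2873e-24 kg·m/s

Momentum is a vector; the scattered photon's direction makes angle θ = 26° with the incident direction. The magnitude of the vector change Δp⃗ = p⃗₀ − p⃗' is found from the law of cosines:
|Δp⃗|² = p₀² + p'² − 2p₀p'cos θ
|Δp⃗|² = (9.3194e-24)² + (9.2873e-24)² − 2·9.3194e-24·9.2873e-24·cos(26°)
|Δp⃗| = 4.1857e-24 kg·m/s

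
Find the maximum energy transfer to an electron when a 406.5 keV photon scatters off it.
249.6108 keV

Maximum energy transfer occurs at θ = 180° (backscattering).

Initial photon: E₀ = 406.5 keV → λ₀ = 3.0500 pm

Maximum Compton shift (at 180°):
Δλ_max = 2λ_C = 2 × 2.4263 = 4.8526 pm

Final wavelength:
λ' = 3.0500 + 4.8526 = 7.9027 pm

Minimum photon energy (maximum energy to electron):
E'_min = hc/λ' = 156.8892 keV

Maximum electron kinetic energy:
K_max = E₀ - E'_min = 406.5000 - 156.8892 = 249.6108 keV

(Intermediate values are shown rounded; full precision is carried through to the final answer.)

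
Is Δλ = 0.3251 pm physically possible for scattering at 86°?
No, inconsistent

Calculate the expected shift for θ = 86°:

Δλ_expected = λ_C(1 - cos(86°))
Δλ_expected = 2.4263 × (1 - cos(86°))
Δλ_expected = 2.4263 × 0.9302
Δλ_expected = 2.2571 pm

Given shift: 0.3251 pm
Expected shift: 2.2571 pm
Difference: 1.9320 pm

The values do not match. The given shift corresponds to θ ≈ 30.0°, not 86°.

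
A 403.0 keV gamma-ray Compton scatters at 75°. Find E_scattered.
254.3336 keV

First convert energy to wavelength:
λ = hc/E, with hc ≈ 1239.842 keV·pm (i.e. 1239.842 eV·nm)

For E = 403.0 keV = 403000 eV:
λ = 1239.842 keV·pm / 403.0 keV
λ = 3.0765 pm

Calculate the Compton shift:
Δλ = λ_C(1 - cos(75°)) = 2.4263 × 0.7412
Δλ = 1.7983 pm

Final wavelength:
λ' = 3.0765 + 1.7983 = 4.8749 pm

Final energy:
E' = hc/λ' = 1239.842 / 4.8749 = 254.3336 keV

(Intermediate values are shown rounded; full precision is carried through to the final answer.)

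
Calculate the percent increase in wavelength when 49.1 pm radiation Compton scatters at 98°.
5.6293%

Calculate the Compton shift:
Δλ = λ_C(1 - cos(98°))
Δλ = 2.4263 × (1 - cos(98°))
Δλ = 2.4263 × 1.1392
Δλ = 2.7640 pm

Percentage change:
(Δλ/λ₀) × 100 = (2.7640/49.1) × 100
= 5.6293%

(Intermediate values are shown rounded; full precision is carried through to the final answer.)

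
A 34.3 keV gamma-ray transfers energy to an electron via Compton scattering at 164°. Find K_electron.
3.9902 keV

By energy conservation: K_e = E_initial - E_final

First find the scattered photon energy:
Initial wavelength: λ = hc/E = 36.1470 pm
Compton shift: Δλ = λ_C(1 - cos(164°)) = 4.7586 pm
Final wavelength: λ' = 36.1470 + 4.7586 = 40.9056 pm
Final photon energy: E' = hc/λ' = 30.3098 keV

Electron kinetic energy:
K_e = E - E' = 34.3000 - 30.3098 = 3.9902 keV

(Intermediate values are shown rounded; full precision is carried through to the final answer.)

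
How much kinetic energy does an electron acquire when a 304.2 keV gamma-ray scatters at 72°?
88.6610 keV

By energy conservation: K_e = E_initial - E_final

First find the scattered photon energy:
Initial wavelength: λ = hc/E = 4.0757 pm
Compton shift: Δλ = λ_C(1 - cos(72°)) = 1.6765 pm
Final wavelength: λ' = 4.0757 + 1.6765 = 5.7523 pm
Final photon energy: E' = hc/λ' = 215.5390 keV

Electron kinetic energy:
K_e = E - E' = 304.2000 - 215.5390 = 88.6610 keV

(Intermediate values are shown rounded; full precision is carried through to the final answer.)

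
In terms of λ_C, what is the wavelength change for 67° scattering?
0.6093 λ_C

The Compton shift formula is:
Δλ = λ_C(1 - cos θ)

Dividing both sides by λ_C:
Δλ/λ_C = 1 - cos θ

For θ = 67°:
Δλ/λ_C = 1 - cos(67°)
Δλ/λ_C = 1 - 0.3907
Δλ/λ_C = 0.6093

This means the shift is 0.6093 × λ_C = 1.4783 pm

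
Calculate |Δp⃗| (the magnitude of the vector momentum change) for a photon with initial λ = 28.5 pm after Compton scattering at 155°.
4.2233e-23 kg·m/s

Photon momentum magnitude is p = h/λ.

Initial momentum:
p₀ = h/λ = 6.6261e-34/2.8500e-11 = 2.3249e-23 kg·m/s

After scattering:
λ' = λ + Δλ = 28.5 + 4.6253 = 33.1253 pm
p' = h/λ' = 6.6261e-34/3.3125e-11 = 2.0003e-23 kg·m/s

Momentum is a vector; the scattered photon's direction makes angle θ = 155° with the incident direction. The magnitude of the vector change Δp⃗ = p⃗₀ − p⃗' is found from the law of cosines:
|Δp⃗|² = p₀² + p'² − 2p₀p'cos θ
|Δp⃗|² = (2.3249e-23)² + (2.0003e-23)² − 2·2.3249e-23·2.0003e-23·cos(155°)
|Δp⃗| = 4.2233e-23 kg·m/s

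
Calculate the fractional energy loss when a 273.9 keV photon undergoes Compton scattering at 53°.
0.1759 (or 17.59%)

Calculate initial and final photon energies:

Initial: E₀ = 273.9 keV → λ₀ = 4.5266 pm
Compton shift: Δλ = 0.9661 pm
Final wavelength: λ' = 5.4927 pm
Final energy: E' = 225.7236 keV

Fractional energy loss:
(E₀ - E')/E₀ = (273.9000 - 225.7236)/273.9000
= 48.1764/273.9000
= 0.1759
= 17.59%

(Intermediate values are shown rounded; full precision is carried through to the final answer.)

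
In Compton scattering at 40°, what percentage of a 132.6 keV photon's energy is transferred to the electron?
0.0572 (or 5.72%)

Calculate initial and final photon energies:

Initial: E₀ = 132.6 keV → λ₀ = 9.3502 pm
Compton shift: Δλ = 0.5676 pm
Final wavelength: λ' = 9.9179 pm
Final energy: E' = 125.0107 keV

Fractional energy loss:
(E₀ - E')/E₀ = (132.6000 - 125.0107)/132.6000
= 7.5893/132.6000
= 0.0572
= 5.72%

(Intermediate values are shown rounded; full precision is carried through to the final answer.)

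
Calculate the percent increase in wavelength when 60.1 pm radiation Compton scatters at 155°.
7.6960%

Calculate the Compton shift:
Δλ = λ_C(1 - cos(155°))
Δλ = 2.4263 × (1 - cos(155°))
Δλ = 2.4263 × 1.9063
Δλ = 4.6253 pm

Percentage change:
(Δλ/λ₀) × 100 = (4.6253/60.1) × 100
= 7.6960%

(Intermediate values are shown rounded; full precision is carried through to the final answer.)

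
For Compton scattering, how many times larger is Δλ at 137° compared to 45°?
137° produces the larger shift by a factor of 5.911

Calculate both shifts using Δλ = λ_C(1 - cos θ):

For θ₁ = 45°:
Δλ₁ = 2.4263 × (1 - cos(45°))
Δλ₁ = 2.4263 × 0.2929
Δλ₁ = 0.7106 pm

For θ₂ = 137°:
Δλ₂ = 2.4263 × (1 - cos(137°))
Δλ₂ = 2.4263 × 1.7314
Δλ₂ = 4.2008 pm

The 137° angle produces the larger shift.
Ratio: 4.2008/0.7106 = 5.911

(Intermediate values are shown rounded; full precision is carried through to the final answer.)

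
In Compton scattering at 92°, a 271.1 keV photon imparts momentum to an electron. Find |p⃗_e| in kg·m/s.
1.7517e-22 kg·m/s

The electron is initially at rest, so by conservation of momentum:
p⃗_e = p⃗₀ − p⃗'  (incident photon momentum minus scattered photon momentum)

Photon momentum magnitudes (p = h/λ = E/c):
λ₀ = hc/E₀ = 4.5734 pm → p₀ = h/λ₀ = 1.4488e-22 kg·m/s
Δλ = λ_C(1 − cos 92°) = 2.5110 pm
λ' = 7.0844 pm → p' = h/λ' = 9.3531e-23 kg·m/s

The scattered photon makes angle θ = 92° with the incident direction, so by the law of cosines:
|p⃗_e|² = p₀² + p'² − 2p₀p'cos θ
|p⃗_e|² = (1.4488e-22)² + (9.3531e-23)² − 2·1.4488e-22·9.3531e-23·cos(92°)
|p⃗_e| = 1.7517e-22 kg·m/s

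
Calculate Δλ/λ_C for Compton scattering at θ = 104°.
1.2419 λ_C

The Compton shift formula is:
Δλ = λ_C(1 - cos θ)

Dividing both sides by λ_C:
Δλ/λ_C = 1 - cos θ

For θ = 104°:
Δλ/λ_C = 1 - cos(104°)
Δλ/λ_C = 1 - -0.2419
Δλ/λ_C = 1.2419

This means the shift is 1.2419 × λ_C = 3.0133 pm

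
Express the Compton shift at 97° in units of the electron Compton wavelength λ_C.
1.1219 λ_C

The Compton shift formula is:
Δλ = λ_C(1 - cos θ)

Dividing both sides by λ_C:
Δλ/λ_C = 1 - cos θ

For θ = 97°:
Δλ/λ_C = 1 - cos(97°)
Δλ/λ_C = 1 - -0.1219
Δλ/λ_C = 1.1219

This means the shift is 1.1219 × λ_C = 2.7220 pm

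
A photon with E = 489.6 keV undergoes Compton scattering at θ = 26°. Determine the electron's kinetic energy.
43.2788 keV

By energy conservation: K_e = E_initial - E_final

First find the scattered photon energy:
Initial wavelength: λ = hc/E = 2.5324 pm
Compton shift: Δλ = λ_C(1 - cos(26°)) = 0.2456 pm
Final wavelength: λ' = 2.5324 + 0.2456 = 2.7779 pm
Final photon energy: E' = hc/λ' = 446.3212 keV

Electron kinetic energy:
K_e = E - E' = 489.6000 - 446.3212 = 43.2788 keV

(Intermediate values are shown rounded; full precision is carried through to the final answer.)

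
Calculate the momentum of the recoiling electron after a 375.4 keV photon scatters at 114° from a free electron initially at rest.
2.5707e-22 kg·m/s

The electron is initially at rest, so by conservation of momentum:
p⃗_e = p⃗₀ − p⃗'  (incident photon momentum minus scattered photon momentum)

Photon momentum magnitudes (p = h/λ = E/c):
λ₀ = hc/E₀ = 3.3027 pm → p₀ = h/λ₀ = 2.0062e-22 kg·m/s
Δλ = λ_C(1 − cos 114°) = 3.4132 pm
λ' = 6.7159 pm → p' = h/λ' = 9.8662e-23 kg·m/s

The scattered photon makes angle θ = 114° with the incident direction, so by the law of cosines:
|p⃗_e|² = p₀² + p'² − 2p₀p'cos θ
|p⃗_e|² = (2.0062e-22)² + (9.8662e-23)² − 2·2.0062e-22·9.8662e-23·cos(114°)
|p⃗_e| = 2.5707e-22 kg·m/s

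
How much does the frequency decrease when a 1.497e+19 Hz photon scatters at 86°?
1.516e+18 Hz (decrease)

Convert frequency to wavelength (c = 299792458 m/s):
λ₀ = c/f₀ = 299792458/1.497e+19 = 2.0026216e-11 m = 20.0262 pm

Calculate Compton shift:
Δλ = λ_C(1 - cos(86°)) = 2.2571 pm

Final wavelength:
λ' = λ₀ + Δλ = 20.0262 + 2.2571 = 22.2833 pm

Final frequency:
f' = c/λ' = 299792458/2.2283276e-11 = 1.3453698e+19 Hz

Frequency shift (decrease):
Δf = f₀ - f' = 1.497e+19 - 1.3453698e+19 = 1.516e+18 Hz

(Intermediate values are shown rounded; full precision is carried through to the final answer.)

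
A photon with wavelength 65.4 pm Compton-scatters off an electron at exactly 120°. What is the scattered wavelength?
69.0395 pm

Using the Compton formula: λ' = λ + λ_C(1 − cos θ)

For θ = 120°, cos θ = -1/2 (exact) = -0.5000, so:
1 − cos 120° = 1 − (-1/2) = 1.5000

Δλ = λ_C × 1.5000 = 2.4263 × 1.5000 = 3.6395 pm

λ' = 65.4 + 3.6395 = 69.0395 pm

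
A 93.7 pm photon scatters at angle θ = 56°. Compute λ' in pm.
94.7695 pm

Using the Compton scattering formula:
λ' = λ + Δλ = λ + λ_C(1 - cos θ)

Given:
- Initial wavelength λ = 93.7 pm
- Scattering angle θ = 56°
- Compton wavelength λ_C ≈ 2.4263 pm

Calculate the shift:
Δλ = 2.4263 × (1 - cos(56°))
Δλ = 2.4263 × 0.4408
Δλ = 1.0695 pm

Final wavelength:
λ' = 93.7 + 1.0695 = 94.7695 pm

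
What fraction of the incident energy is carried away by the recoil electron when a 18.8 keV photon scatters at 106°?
0.0448 (or 4.48%)

Calculate initial and final photon energies:

Initial: E₀ = 18.8 keV → λ₀ = 65.9490 pm
Compton shift: Δλ = 3.0951 pm
Final wavelength: λ' = 69.0441 pm
Final energy: E' = 17.9572 keV

Fractional energy loss:
(E₀ - E')/E₀ = (18.8000 - 17.9572)/18.8000
= 0.8428/18.8000
= 0.0448
= 4.48%

(Intermediate values are shown rounded; full precision is carried through to the final answer.)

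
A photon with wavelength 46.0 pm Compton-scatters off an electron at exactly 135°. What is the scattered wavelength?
50.1420 pm

Using the Compton formula: λ' = λ + λ_C(1 − cos θ)

For θ = 135°, cos θ = -√2/2 (exact) ≈ -0.7071, so:
1 − cos 135° = 1 − (-√2/2) ≈ 1.7071

Δλ = λ_C × 1.7071 = 2.4263 × 1.7071 = 4.1420 pm

λ' = 46.0 + 4.1420 = 50.1420 pm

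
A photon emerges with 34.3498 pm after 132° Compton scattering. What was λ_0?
30.3000 pm

From λ' = λ + Δλ, we have λ = λ' - Δλ

First calculate the Compton shift:
Δλ = λ_C(1 - cos θ)
Δλ = 2.4263 × (1 - cos(132°))
Δλ = 2.4263 × 1.6691
Δλ = 4.0498 pm

Initial wavelength:
λ = λ' - Δλ
λ = 34.3498 - 4.0498
λ = 30.3000 pm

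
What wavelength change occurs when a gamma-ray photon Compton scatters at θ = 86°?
2.2571 pm

Using the Compton scattering formula:
Δλ = λ_C(1 - cos θ)

where λ_C = h/(m_e·c) ≈ 2.4263 pm is the Compton wavelength of an electron.

For θ = 86°:
cos(86°) = 0.0698
1 - cos(86°) = 0.9302

Δλ = 2.4263 × 0.9302
Δλ = 2.2571 pm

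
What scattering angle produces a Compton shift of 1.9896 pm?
79.63°

From the Compton formula Δλ = λ_C(1 - cos θ), we can solve for θ:

cos θ = 1 - Δλ/λ_C

Given:
- Δλ = 1.9896 pm
- λ_C = h/(m_e·c) ≈ 2.42631024 pm

cos θ = 1 - 1.9896/2.42631024
cos θ = 1 - 0.820011
cos θ = 0.179989

θ = arccos(0.179989)
θ = 79.63°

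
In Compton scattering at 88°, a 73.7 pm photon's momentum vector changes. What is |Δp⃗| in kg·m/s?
1.2300e-23 kg·m/s

Photon momentum magnitude is p = h/λ.

Initial momentum:
p₀ = h/λ = 6.6261e-34/7.3700e-11 = 8.9906e-24 kg·m/s

After scattering:
λ' = λ + Δλ = 73.7 + 2.3416 = 76.0416 pm
p' = h/λ' = 6.6261e-34/7.6042e-11 = 8.7137e-24 kg·m/s

Momentum is a vector; the scattered photon's direction makes angle θ = 88° with the incident direction. The magnitude of the vector change Δp⃗ = p⃗₀ − p⃗' is found from the law of cosines:
|Δp⃗|² = p₀² + p'² − 2p₀p'cos θ
|Δp⃗|² = (8.9906e-24)² + (8.7137e-24)² − 2·8.9906e-24·8.7137e-24·cos(88°)
|Δp⃗| = 1.2300e-23 kg·m/s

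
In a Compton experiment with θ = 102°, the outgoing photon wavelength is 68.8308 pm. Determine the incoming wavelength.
65.9000 pm

From λ' = λ + Δλ, we have λ = λ' - Δλ

First calculate the Compton shift:
Δλ = λ_C(1 - cos θ)
Δλ = 2.4263 × (1 - cos(102°))
Δλ = 2.4263 × 1.2079
Δλ = 2.9308 pm

Initial wavelength:
λ = λ' - Δλ
λ = 68.8308 - 2.9308
λ = 65.9000 pm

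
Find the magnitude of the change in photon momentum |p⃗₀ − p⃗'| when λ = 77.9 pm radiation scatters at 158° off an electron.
1.6227e-23 kg·m/s

Photon momentum magnitude is p = h/λ.

Initial momentum:
p₀ = h/λ = 6.6261e-34/7.7900e-11 = 8.5059e-24 kg·m/s

After scattering:
λ' = λ + Δλ = 77.9 + 4.6759 = 82.5759 pm
p' = h/λ' = 6.6261e-34/8.2576e-11 = 8.0242e-24 kg·m/s

Momentum is a vector; the scattered photon's direction makes angle θ = 158° with the incident direction. The magnitude of the vector change Δp⃗ = p⃗₀ − p⃗' is found from the law of cosines:
|Δp⃗|² = p₀² + p'² − 2p₀p'cos θ
|Δp⃗|² = (8.5059e-24)² + (8.0242e-24)² − 2·8.5059e-24·8.0242e-24·cos(158°)
|Δp⃗| = 1.6227e-23 kg·m/s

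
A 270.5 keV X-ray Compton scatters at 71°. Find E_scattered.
199.3347 keV

First convert energy to wavelength:
λ = hc/E, with hc ≈ 1239.842 keV·pm (i.e. 1239.842 eV·nm)

For E = 270.5 keV = 270500 eV:
λ = 1239.842 keV·pm / 270.5 keV
λ = 4.5835 pm

Calculate the Compton shift:
Δλ = λ_C(1 - cos(71°)) = 2.4263 × 0.6744
Δλ = 1.6364 pm

Final wavelength:
λ' = 4.5835 + 1.6364 = 6.2199 pm

Final energy:
E' = hc/λ' = 1239.842 / 6.2199 = 199.3347 keV

(Intermediate values are shown rounded; full precision is carried through to the final answer.)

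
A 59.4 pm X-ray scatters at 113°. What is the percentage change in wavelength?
5.6807%

Calculate the Compton shift:
Δλ = λ_C(1 - cos(113°))
Δλ = 2.4263 × (1 - cos(113°))
Δλ = 2.4263 × 1.3907
Δλ = 3.3743 pm

Percentage change:
(Δλ/λ₀) × 100 = (3.3743/59.4) × 100
= 5.6807%

(Intermediate values are shown rounded; full precision is carried through to the final answer.)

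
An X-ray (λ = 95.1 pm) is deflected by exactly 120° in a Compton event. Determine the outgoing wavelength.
98.7395 pm

Using the Compton formula: λ' = λ + λ_C(1 − cos θ)

For θ = 120°, cos θ = -1/2 (exact) = -0.5000, so:
1 − cos 120° = 1 − (-1/2) = 1.5000

Δλ = λ_C × 1.5000 = 2.4263 × 1.5000 = 3.6395 pm

λ' = 95.1 + 3.6395 = 98.7395 pm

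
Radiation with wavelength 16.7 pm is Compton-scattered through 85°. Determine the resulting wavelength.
18.9148 pm

Using the Compton scattering formula:
λ' = λ + Δλ = λ + λ_C(1 - cos θ)

Given:
- Initial wavelength λ = 16.7 pm
- Scattering angle θ = 85°
- Compton wavelength λ_C ≈ 2.4263 pm

Calculate the shift:
Δλ = 2.4263 × (1 - cos(85°))
Δλ = 2.4263 × 0.9128
Δλ = 2.2148 pm

Final wavelength:
λ' = 16.7 + 2.2148 = 18.9148 pm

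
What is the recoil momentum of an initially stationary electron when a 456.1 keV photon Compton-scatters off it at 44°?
1.7045e-22 kg·m/s

The electron is initially at rest, so by conservation of momentum:
p⃗_e = p⃗₀ − p⃗'  (incident photon momentum minus scattered photon momentum)

Photon momentum magnitudes (p = h/λ = E/c):
λ₀ = hc/E₀ = 2.7184 pm → p₀ = h/λ₀ = 2.4375e-22 kg·m/s
Δλ = λ_C(1 − cos 44°) = 0.6810 pm
λ' = 3.3993 pm → p' = h/λ' = 1.9492e-22 kg·m/s

The scattered photon makes angle θ = 44° with the incident direction, so by the law of cosines:
|p⃗_e|² = p₀² + p'² − 2p₀p'cos θ
|p⃗_e|² = (2.4375e-22)² + (1.9492e-22)² − 2·2.4375e-22·1.9492e-22·cos(44°)
|p⃗_e| = 1.7045e-22 kg·m/s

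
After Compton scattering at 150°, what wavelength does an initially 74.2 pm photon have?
78.7276 pm

Using the Compton formula: λ' = λ + λ_C(1 − cos θ)

For θ = 150°, cos θ = -√3/2 (exact) ≈ -0.8660, so:
1 − cos 150° = 1 − (-√3/2) ≈ 1.8660

Δλ = λ_C × 1.8660 = 2.4263 × 1.8660 = 4.5276 pm

λ' = 74.2 + 4.5276 = 78.7276 pm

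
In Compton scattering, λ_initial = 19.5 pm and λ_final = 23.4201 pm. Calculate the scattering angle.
128.00°

First find the wavelength shift:
Δλ = λ' - λ = 23.4201 - 19.5 = 3.9201 pm

Using Δλ = λ_C(1 - cos θ), with λ_C = h/(m_e·c) ≈ 2.42631024 pm:
cos θ = 1 - Δλ/λ_C
cos θ = 1 - 3.9201/2.42631024
cos θ = -0.615663

θ = arccos(-0.615663)
θ = 128.00°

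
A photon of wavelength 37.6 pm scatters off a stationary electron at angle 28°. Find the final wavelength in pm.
37.8840 pm

Using the Compton scattering formula:
λ' = λ + Δλ = λ + λ_C(1 - cos θ)

Given:
- Initial wavelength λ = 37.6 pm
- Scattering angle θ = 28°
- Compton wavelength λ_C ≈ 2.4263 pm

Calculate the shift:
Δλ = 2.4263 × (1 - cos(28°))
Δλ = 2.4263 × 0.1171
Δλ = 0.2840 pm

Final wavelength:
λ' = 37.6 + 0.2840 = 37.8840 pm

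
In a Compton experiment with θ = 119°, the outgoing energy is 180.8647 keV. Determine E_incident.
381.2000 keV

Convert final energy to wavelength (hc ≈ 1239.842 keV·pm):
λ' = hc/E' = 1239.842 / 180.8647 = 6.8551 pm

Calculate the Compton shift:
Δλ = λ_C(1 - cos(119°))
Δλ = 2.4263 × (1 - cos(119°))
Δλ = 3.6026 pm

Initial wavelength:
λ = λ' - Δλ = 6.8551 - 3.6026 = 3.2525 pm

Initial energy:
E = hc/λ = 1239.842 / 3.2525 = 381.2000 keV

(Intermediate values are shown rounded; full precision is carried through to the final answer.)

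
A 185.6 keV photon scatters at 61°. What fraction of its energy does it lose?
0.1576 (or 15.76%)

Calculate initial and final photon energies:

Initial: E₀ = 185.6 keV → λ₀ = 6.6802 pm
Compton shift: Δλ = 1.2500 pm
Final wavelength: λ' = 7.9302 pm
Final energy: E' = 156.3445 keV

Fractional energy loss:
(E₀ - E')/E₀ = (185.6000 - 156.3445)/185.6000
= 29.2555/185.6000
= 0.1576
= 15.76%

(Intermediate values are shown rounded; full precision is carried through to the final answer.)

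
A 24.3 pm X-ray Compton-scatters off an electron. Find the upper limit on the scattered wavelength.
29.1526 pm (at θ = 180°)

The Compton shift is Δλ = λ_C(1 − cos θ).

Since cos θ ranges from −1 to 1, the factor (1 − cos θ) ranges from 0 to 2; the maximum shift occurs at θ = 180° (backscattering):
Δλ_max = 2λ_C = 2 × 2.4263 pm = 4.8526 pm

Maximum scattered wavelength:
λ'_max = λ₀ + Δλ_max = 24.3 + 4.8526 = 29.1526 pm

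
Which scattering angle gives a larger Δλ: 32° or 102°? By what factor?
102° produces the larger shift by a factor of 7.949

Calculate both shifts using Δλ = λ_C(1 - cos θ):

For θ₁ = 32°:
Δλ₁ = 2.4263 × (1 - cos(32°))
Δλ₁ = 2.4263 × 0.1520
Δλ₁ = 0.3687 pm

For θ₂ = 102°:
Δλ₂ = 2.4263 × (1 - cos(102°))
Δλ₂ = 2.4263 × 1.2079
Δλ₂ = 2.9308 pm

The 102° angle produces the larger shift.
Ratio: 2.9308/0.3687 = 7.949

(Intermediate values are shown rounded; full precision is carried through to the final answer.)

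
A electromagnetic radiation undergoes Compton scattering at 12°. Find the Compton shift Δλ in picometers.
0.0530 pm

Using the Compton scattering formula:
Δλ = λ_C(1 - cos θ)

where λ_C = h/(m_e·c) ≈ 2.4263 pm is the Compton wavelength of an electron.

For θ = 12°:
cos(12°) = 0.9781
1 - cos(12°) = 0.0219

Δλ = 2.4263 × 0.0219
Δλ = 0.0530 pm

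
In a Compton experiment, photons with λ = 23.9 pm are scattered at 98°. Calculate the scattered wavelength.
26.6640 pm

Using the Compton scattering formula:
λ' = λ + Δλ = λ + λ_C(1 - cos θ)

Given:
- Initial wavelength λ = 23.9 pm
- Scattering angle θ = 98°
- Compton wavelength λ_C ≈ 2.4263 pm

Calculate the shift:
Δλ = 2.4263 × (1 - cos(98°))
Δλ = 2.4263 × 1.1392
Δλ = 2.7640 pm

Final wavelength:
λ' = 23.9 + 2.7640 = 26.6640 pm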